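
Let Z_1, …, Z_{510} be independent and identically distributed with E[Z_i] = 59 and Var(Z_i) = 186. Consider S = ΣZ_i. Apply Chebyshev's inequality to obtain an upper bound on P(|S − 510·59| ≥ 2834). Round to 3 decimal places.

0.012

Var(S) = n·Var(Z_i) = 510·186 = 94860.
Chebyshev: P(|S − 510·59| ≥ 2834) ≤ Var(S)/2834² = 94860/8031556 = 0.0118.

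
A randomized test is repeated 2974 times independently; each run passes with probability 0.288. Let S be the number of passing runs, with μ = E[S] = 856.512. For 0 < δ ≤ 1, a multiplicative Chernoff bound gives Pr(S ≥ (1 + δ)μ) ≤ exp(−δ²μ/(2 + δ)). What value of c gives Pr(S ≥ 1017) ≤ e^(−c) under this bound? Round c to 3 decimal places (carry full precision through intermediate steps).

13.748

Write 1017 = (1 + δ)μ, so δ = 1017/856.512 − 1 = 0.1873739…
Then the exponent is δ²μ/(2 + δ) = (1017 − μ)² / (μ·(2 + δ)) = 13.747656.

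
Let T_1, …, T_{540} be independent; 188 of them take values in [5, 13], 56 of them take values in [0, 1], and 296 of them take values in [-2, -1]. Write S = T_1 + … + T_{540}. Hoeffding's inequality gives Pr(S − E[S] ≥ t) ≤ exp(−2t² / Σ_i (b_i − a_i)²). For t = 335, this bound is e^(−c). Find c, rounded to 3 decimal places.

18.124

Σ(b_i − a_i)² = 188·8² + 56·1² + 296·1² = 12384.
c = 2t² / 12384 = 2·335² / 12384 = 18.1242.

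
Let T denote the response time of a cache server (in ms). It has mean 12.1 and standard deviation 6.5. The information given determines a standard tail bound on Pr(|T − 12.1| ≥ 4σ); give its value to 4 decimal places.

0.0625

Mean and variance are known, so Chebyshev's inequality applies.
Chebyshev: Pr(|T − μ| ≥ t) ≤ Var(T)/t².
Var(T) = σ² = 6.5² = 42.25.
t = 4·6.5 = 26.
Bound = 42.25 / 676 = 0.0625.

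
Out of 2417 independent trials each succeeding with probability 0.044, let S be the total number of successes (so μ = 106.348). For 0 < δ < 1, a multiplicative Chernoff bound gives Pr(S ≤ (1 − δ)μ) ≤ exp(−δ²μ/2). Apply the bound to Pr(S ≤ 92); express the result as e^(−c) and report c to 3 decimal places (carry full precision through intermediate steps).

0.968

Write 92 = (1 − δ)μ, so δ = 1 − 92/106.348 = 0.1349156…
Then the exponent is δ²μ/2 = (μ − 92)²/(2μ) = 0.967884.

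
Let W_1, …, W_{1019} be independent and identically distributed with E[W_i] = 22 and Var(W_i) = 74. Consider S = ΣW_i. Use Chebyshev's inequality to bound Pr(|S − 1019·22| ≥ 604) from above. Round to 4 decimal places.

0.2067

Var(S) = n·Var(W_i) = 1019·74 = 75406.
Chebyshev: Pr(|S − 1019·22| ≥ 604) ≤ Var(S)/604² = 75406/364816 = 0.2067.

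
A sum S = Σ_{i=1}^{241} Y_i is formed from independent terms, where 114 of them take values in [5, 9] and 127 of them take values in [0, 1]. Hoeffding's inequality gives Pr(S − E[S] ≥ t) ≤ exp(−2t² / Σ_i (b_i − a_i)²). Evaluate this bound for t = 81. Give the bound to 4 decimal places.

Σ(b_i − a_i)² = 114·4² + 127·1² = 1951.
Exponent = 2·81² / 1951 = 6.72578.
Bound = exp(−6.72578) = 0.00120.

0.0012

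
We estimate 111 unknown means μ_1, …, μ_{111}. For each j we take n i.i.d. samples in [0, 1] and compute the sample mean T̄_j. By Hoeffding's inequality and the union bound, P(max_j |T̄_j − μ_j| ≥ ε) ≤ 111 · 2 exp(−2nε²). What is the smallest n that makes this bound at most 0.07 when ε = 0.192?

Need 2·111·exp(−2nε²) ≤ 0.07, i.e. exp(−2nε²) ≤ 0.07/222.
So 2nε² ≥ ln(222/0.07) = 8.061937.
Hence n ≥ 8.061937/(2·0.192²) = 109.347.
The smallest integer n is 110.

110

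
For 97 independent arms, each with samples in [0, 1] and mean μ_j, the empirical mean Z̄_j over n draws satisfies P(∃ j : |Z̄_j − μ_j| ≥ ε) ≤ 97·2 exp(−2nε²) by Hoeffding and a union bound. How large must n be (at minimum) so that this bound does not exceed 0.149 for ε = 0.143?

Need 2·97·exp(−2nε²) ≤ 0.149, i.e. exp(−2nε²) ≤ 0.149/194.
So 2nε² ≥ ln(194/0.149) = 7.171667.
Hence n ≥ 7.171667/(2·0.143²) = 175.355.
The smallest integer n is 176.

176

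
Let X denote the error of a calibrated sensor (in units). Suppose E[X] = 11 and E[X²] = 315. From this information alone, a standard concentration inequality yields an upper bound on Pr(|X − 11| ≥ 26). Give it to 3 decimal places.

0.287

The first two moments determine the variance, so Chebyshev's inequality is the sharpest standard bound available.
Var(X) = E[X²] − (E[X])² = 315 − 121 = 194.
Chebyshev's inequality: Pr(|X − μ| ≥ t) ≤ Var(X)/t² = 194/676 = 0.2870.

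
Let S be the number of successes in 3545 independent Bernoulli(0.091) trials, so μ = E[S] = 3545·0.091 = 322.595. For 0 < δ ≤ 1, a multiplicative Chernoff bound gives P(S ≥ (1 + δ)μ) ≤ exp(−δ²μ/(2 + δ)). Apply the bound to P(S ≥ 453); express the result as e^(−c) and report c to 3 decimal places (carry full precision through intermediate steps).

21.926

Write 453 = (1 + δ)μ, so δ = 453/322.595 − 1 = 0.4042375…
Then the exponent is δ²μ/(2 + δ) = (453 − μ)² / (μ·(2 + δ)) = 21.925701.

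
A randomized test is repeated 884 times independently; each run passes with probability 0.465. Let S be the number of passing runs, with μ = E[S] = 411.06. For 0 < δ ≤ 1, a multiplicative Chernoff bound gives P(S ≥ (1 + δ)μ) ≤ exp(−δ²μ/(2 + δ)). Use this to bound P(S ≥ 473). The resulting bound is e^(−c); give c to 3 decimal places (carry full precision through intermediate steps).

Write 473 = (1 + δ)μ, so δ = 473/411.06 − 1 = 0.1506836…
Then the exponent is δ²μ/(2 + δ) = (473 − μ)² / (μ·(2 + δ)) = 4.339710.

4.340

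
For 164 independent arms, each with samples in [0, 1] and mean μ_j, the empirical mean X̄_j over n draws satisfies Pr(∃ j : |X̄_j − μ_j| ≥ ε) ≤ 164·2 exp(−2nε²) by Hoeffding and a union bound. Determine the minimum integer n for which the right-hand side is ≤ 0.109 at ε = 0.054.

1374

Need 2·164·exp(−2nε²) ≤ 0.109, i.e. exp(−2nε²) ≤ 0.109/328.
So 2nε² ≥ ln(328/0.109) = 8.009421.
Hence n ≥ 8.009421/(2·0.054²) = 1373.358.
The smallest integer n is 1374.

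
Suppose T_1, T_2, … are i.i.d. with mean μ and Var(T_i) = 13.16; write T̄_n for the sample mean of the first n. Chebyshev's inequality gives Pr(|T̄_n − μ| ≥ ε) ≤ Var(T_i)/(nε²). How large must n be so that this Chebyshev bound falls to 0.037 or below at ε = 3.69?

Require 13.16/(n·3.69²) ≤ 0.037, i.e. n ≥ 13.16/(0.037·3.69²) = 26.122.
The smallest integer n is 27.

27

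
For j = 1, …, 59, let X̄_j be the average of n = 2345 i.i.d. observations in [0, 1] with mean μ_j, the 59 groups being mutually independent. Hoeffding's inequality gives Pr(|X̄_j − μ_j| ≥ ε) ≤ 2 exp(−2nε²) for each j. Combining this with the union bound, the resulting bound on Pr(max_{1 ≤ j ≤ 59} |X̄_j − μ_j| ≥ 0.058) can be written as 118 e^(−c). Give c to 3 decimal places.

15.777

Union bound over the 59 events: Pr(max_{1 ≤ j ≤ 59} |X̄_j − μ_j| ≥ 0.058) ≤ 59·2·exp(−2nε²) = 118 exp(−2·2345·0.058²).
So c = 2·2345·0.058² = 15.7772.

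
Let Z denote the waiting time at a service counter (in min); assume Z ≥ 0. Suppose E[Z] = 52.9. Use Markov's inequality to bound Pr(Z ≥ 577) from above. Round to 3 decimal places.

Markov's inequality: for a non-negative random variable, Pr(Z ≥ a) ≤ E[Z]/a.
Here E[Z] = 52.9 and a = 577, so the bound is 52.9/577 = 0.0917.

0.092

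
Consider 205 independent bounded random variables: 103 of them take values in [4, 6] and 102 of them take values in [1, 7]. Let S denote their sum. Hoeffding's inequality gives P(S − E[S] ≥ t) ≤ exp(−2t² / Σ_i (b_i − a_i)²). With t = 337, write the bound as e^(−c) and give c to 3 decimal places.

55.617

Σ(b_i − a_i)² = 103·2² + 102·6² = 4084.
c = 2t² / 4084 = 2·337² / 4084 = 55.6166.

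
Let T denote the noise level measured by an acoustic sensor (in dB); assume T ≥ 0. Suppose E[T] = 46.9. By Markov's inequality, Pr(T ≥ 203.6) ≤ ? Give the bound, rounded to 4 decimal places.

0.2304

Markov's inequality: for a non-negative random variable, Pr(T ≥ a) ≤ E[T]/a.
Here E[T] = 46.9 and a = 203.6, so the bound is 46.9/203.6 = 0.2304.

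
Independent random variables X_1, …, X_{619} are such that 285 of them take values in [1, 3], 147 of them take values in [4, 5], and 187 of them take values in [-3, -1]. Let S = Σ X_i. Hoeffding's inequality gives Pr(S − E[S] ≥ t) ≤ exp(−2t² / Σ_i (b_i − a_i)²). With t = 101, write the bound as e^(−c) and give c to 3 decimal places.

Σ(b_i − a_i)² = 285·2² + 147·1² + 187·2² = 2035.
c = 2t² / 2035 = 2·101² / 2035 = 10.0256.

10.026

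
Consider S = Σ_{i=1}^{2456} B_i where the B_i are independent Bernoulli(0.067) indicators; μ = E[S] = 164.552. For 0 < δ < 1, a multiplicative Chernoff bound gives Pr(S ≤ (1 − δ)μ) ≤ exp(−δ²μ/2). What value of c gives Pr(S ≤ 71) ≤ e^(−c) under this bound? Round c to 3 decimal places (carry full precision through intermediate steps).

Write 71 = (1 − δ)μ, so δ = 1 − 71/164.552 = 0.5685255…
Then the exponent is δ²μ/2 = (μ − 71)²/(2μ) = 26.593346.

26.593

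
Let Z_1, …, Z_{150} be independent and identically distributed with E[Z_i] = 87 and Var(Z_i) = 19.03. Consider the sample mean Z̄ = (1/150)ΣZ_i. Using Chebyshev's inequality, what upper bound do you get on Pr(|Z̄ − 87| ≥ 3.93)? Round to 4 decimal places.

0.0082

Var(Z̄) = Var(Z_i)/n = 19.03/150 = 0.12687.
Chebyshev: Pr(|Z̄ − 87| ≥ 3.93) ≤ Var(Z̄)/(3.93)² = 19.03/(150·3.93²) = 0.0082.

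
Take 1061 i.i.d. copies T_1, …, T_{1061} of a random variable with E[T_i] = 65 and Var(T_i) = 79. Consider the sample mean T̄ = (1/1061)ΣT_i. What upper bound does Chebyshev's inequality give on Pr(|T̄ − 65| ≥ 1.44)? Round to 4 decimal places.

Var(T̄) = Var(T_i)/n = 79/1061 = 0.074458.
Chebyshev: Pr(|T̄ − 65| ≥ 1.44) ≤ Var(T̄)/(1.44)² = 79/(1061·1.44²) = 0.0359.

0.0359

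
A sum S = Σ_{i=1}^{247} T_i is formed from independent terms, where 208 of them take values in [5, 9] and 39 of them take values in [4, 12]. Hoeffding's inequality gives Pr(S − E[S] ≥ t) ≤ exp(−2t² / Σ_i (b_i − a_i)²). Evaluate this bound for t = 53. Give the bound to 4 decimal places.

0.3811

Σ(b_i − a_i)² = 208·4² + 39·8² = 5824.
Exponent = 2·53² / 5824 = 0.96463.
Bound = exp(−0.96463) = 0.38112.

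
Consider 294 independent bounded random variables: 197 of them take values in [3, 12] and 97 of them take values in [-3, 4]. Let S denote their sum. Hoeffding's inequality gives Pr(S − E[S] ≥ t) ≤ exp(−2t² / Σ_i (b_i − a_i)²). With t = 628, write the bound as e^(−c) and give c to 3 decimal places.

38.086

Σ(b_i − a_i)² = 197·9² + 97·7² = 20710.
c = 2t² / 20710 = 2·628² / 20710 = 38.0863.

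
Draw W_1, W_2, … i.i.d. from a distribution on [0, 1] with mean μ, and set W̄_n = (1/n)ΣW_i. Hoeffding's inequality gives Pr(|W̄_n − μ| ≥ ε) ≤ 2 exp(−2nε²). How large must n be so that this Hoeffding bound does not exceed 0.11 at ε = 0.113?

Require 2·exp(−2nε²) ≤ 0.11, i.e. 2nε² ≥ ln(2/0.11) = 2.900422.
So n ≥ 2.900422 / (2·0.113²) = 113.573.
The smallest integer n is 114.

114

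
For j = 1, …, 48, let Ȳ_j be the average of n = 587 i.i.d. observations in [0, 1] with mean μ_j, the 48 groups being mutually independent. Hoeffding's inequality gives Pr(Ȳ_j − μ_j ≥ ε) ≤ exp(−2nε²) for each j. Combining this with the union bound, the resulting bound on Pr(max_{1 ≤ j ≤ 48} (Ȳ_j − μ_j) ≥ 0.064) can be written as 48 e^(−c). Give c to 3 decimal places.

Union bound over the 48 events: Pr(max_{1 ≤ j ≤ 48} (Ȳ_j − μ_j) ≥ 0.064) ≤ 48·exp(−2nε²) = 48 exp(−2·587·0.064²).
So c = 2·587·0.064² = 4.8087.

4.809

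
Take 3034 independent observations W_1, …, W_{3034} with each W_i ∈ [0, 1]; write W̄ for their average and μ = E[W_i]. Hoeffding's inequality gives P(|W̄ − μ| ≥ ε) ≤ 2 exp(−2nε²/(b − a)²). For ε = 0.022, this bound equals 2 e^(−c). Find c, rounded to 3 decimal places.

2.937

c = 2nε²/(b − a)² = 2·3034·0.022² / 1² = 2.9369.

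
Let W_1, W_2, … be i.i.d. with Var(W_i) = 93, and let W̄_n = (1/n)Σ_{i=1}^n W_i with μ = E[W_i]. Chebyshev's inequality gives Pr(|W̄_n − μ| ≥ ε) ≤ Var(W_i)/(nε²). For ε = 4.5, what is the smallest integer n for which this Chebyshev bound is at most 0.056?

83

Require 93/(n·4.5²) ≤ 0.056, i.e. n ≥ 93/(0.056·4.5²) = 82.011.
The smallest integer n is 83.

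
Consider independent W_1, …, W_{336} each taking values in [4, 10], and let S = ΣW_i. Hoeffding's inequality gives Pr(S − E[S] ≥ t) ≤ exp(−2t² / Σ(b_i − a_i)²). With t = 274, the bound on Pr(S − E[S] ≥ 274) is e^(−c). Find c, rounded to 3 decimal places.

12.413

Σ(b_i − a_i)² = 336·(6)² = 12096.
c = 2t²/12096 = 2·274²/12096 = 12.4134.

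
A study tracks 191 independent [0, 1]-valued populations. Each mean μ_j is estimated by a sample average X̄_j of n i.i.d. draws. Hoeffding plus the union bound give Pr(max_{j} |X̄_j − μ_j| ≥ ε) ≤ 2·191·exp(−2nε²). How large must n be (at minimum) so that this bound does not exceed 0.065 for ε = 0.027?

5953

Need 2·191·exp(−2nε²) ≤ 0.065, i.e. exp(−2nε²) ≤ 0.065/382.
So 2nε² ≥ ln(382/0.065) = 8.678789.
Hence n ≥ 8.678789/(2·0.027²) = 5952.530.
The smallest integer n is 5953.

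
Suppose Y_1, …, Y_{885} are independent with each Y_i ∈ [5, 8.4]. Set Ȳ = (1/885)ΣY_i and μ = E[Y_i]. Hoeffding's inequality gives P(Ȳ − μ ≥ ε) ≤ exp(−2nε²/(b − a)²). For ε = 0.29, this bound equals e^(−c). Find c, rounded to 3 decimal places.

c = 2nε²/(b − a)² = 2·885·0.29² / 3.4² = 12.8769.

12.877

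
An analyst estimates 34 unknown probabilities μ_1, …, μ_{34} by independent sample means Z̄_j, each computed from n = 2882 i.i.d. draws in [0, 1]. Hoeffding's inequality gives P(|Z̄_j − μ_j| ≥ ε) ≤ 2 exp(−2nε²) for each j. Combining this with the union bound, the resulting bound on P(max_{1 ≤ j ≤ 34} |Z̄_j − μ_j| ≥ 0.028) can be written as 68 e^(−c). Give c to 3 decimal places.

4.519

Union bound over the 34 events: P(max_{1 ≤ j ≤ 34} |Z̄_j − μ_j| ≥ 0.028) ≤ 34·2·exp(−2nε²) = 68 exp(−2·2882·0.028²).
So c = 2·2882·0.028² = 4.5190.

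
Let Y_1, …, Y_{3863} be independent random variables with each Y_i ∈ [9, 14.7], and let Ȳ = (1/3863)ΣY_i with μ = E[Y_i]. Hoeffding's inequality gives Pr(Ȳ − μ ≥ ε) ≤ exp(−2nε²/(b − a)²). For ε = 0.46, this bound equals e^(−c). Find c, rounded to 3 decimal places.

c = 2nε²/(b − a)² = 2·3863·0.46² / 5.7² = 50.3177.

50.318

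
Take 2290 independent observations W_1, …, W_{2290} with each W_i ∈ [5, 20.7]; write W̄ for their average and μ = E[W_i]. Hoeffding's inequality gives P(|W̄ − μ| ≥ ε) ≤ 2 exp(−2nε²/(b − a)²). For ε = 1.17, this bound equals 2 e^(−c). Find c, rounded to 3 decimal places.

25.435

c = 2nε²/(b − a)² = 2·2290·1.17² / 15.7² = 25.4354.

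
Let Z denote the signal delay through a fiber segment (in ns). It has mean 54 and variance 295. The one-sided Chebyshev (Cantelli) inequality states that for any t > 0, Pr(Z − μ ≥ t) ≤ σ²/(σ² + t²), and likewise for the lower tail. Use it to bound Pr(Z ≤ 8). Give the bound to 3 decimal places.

Here σ² = 295 and t = 46, so σ² + t² = 2411.
Cantelli's bound: 295/2411 = 0.1224.

0.122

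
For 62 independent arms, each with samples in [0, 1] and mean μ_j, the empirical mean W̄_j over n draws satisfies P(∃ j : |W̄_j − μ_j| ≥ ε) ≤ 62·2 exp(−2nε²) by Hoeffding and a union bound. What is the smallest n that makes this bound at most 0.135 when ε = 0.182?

Need 2·62·exp(−2nε²) ≤ 0.135, i.e. exp(−2nε²) ≤ 0.135/124.
So 2nε² ≥ ln(124/0.135) = 6.822762.
Hence n ≥ 6.822762/(2·0.182²) = 102.988.
The smallest integer n is 103.

103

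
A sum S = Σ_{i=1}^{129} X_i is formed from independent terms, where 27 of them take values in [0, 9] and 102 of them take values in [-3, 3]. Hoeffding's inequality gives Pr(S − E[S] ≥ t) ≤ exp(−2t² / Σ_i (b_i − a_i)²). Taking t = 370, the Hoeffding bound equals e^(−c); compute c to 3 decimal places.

Σ(b_i − a_i)² = 27·9² + 102·6² = 5859.
c = 2t² / 5859 = 2·370² / 5859 = 46.7315.

46.732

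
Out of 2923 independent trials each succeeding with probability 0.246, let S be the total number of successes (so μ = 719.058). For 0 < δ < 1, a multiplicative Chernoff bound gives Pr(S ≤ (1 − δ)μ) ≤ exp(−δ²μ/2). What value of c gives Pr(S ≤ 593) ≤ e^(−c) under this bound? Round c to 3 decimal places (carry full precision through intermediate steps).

11.050

Write 593 = (1 − δ)μ, so δ = 1 − 593/719.058 = 0.1753099…
Then the exponent is δ²μ/2 = (μ − 593)²/(2μ) = 11.049609.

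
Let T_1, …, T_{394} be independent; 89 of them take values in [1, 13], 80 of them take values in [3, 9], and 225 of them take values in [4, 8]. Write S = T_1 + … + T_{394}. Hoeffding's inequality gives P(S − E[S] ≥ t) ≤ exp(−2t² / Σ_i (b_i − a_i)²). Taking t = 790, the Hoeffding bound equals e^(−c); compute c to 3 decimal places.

64.687

Σ(b_i − a_i)² = 89·12² + 80·6² + 225·4² = 19296.
c = 2t² / 19296 = 2·790² / 19296 = 64.6870.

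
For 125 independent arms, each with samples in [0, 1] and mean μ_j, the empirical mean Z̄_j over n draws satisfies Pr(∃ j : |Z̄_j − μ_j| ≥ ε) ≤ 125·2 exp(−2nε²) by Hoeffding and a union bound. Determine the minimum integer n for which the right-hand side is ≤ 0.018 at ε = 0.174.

Need 2·125·exp(−2nε²) ≤ 0.018, i.e. exp(−2nε²) ≤ 0.018/250.
So 2nε² ≥ ln(250/0.018) = 9.538844.
Hence n ≥ 9.538844/(2·0.174²) = 157.531.
The smallest integer n is 158.

158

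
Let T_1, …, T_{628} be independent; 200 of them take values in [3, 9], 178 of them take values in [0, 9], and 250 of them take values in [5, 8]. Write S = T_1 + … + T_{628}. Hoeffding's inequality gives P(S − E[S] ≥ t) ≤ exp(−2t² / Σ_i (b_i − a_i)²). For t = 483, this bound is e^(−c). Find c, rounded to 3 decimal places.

Σ(b_i − a_i)² = 200·6² + 178·9² + 250·3² = 23868.
c = 2t² / 23868 = 2·483² / 23868 = 19.5483.

19.548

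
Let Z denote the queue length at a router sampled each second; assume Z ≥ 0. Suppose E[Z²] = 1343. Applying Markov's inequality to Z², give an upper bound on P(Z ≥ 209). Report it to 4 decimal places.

0.0307

Since Z ≥ 0, the event {Z ≥ 209} is the same as {Z² ≥ 43681}.
Markov's inequality applied to Z² gives P(Z² ≥ 43681) ≤ E[Z²]/43681 = 1343/43681 = 0.0307.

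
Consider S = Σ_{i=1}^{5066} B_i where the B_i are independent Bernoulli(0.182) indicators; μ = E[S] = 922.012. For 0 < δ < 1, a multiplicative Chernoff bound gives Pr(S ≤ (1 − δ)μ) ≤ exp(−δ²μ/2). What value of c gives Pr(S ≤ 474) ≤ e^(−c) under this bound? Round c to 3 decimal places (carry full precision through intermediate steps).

108.846

Write 474 = (1 − δ)μ, so δ = 1 − 474/922.012 = 0.4859069…
Then the exponent is δ²μ/2 = (μ − 474)²/(2μ) = 108.846063.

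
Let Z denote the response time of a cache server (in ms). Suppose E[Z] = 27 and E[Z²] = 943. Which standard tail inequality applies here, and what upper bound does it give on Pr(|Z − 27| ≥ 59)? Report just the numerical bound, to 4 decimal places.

0.0615

The first two moments determine the variance, so Chebyshev's inequality is the sharpest standard bound available.
Var(Z) = E[Z²] − (E[Z])² = 943 − 729 = 214.
Chebyshev's inequality: Pr(|Z − μ| ≥ t) ≤ Var(Z)/t² = 214/3481 = 0.0615.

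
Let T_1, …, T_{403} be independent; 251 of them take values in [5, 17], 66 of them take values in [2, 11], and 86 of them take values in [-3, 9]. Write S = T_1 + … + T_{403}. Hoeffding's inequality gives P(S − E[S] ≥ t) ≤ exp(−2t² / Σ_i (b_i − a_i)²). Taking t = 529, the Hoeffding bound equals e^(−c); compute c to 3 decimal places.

10.389

Σ(b_i − a_i)² = 251·12² + 66·9² + 86·12² = 53874.
c = 2t² / 53874 = 2·529² / 53874 = 10.3887.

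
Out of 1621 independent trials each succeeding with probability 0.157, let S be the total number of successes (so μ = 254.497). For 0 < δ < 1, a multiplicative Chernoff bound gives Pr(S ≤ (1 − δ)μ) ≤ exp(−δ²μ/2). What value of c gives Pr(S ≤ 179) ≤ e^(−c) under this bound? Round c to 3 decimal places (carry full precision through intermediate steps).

11.198

Write 179 = (1 − δ)μ, so δ = 1 − 179/254.497 = 0.2966518…
Then the exponent is δ²μ/2 = (μ − 179)²/(2μ) = 11.198161.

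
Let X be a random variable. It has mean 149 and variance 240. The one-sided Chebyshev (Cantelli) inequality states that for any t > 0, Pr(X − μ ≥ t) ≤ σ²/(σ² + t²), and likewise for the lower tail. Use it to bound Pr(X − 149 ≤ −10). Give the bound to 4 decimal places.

0.7059

Here σ² = 240 and t = 10, so σ² + t² = 340.
Cantelli's bound: 240/340 = 0.7059.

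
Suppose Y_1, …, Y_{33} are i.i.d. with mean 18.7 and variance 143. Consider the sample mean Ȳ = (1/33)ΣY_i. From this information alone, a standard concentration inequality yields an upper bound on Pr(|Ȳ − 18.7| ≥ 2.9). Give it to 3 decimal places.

0.515

With mean and variance of each term known, Chebyshev's inequality bounds the deviation of the sum (or sample mean).
Var(Ȳ) = Var(Y_i)/n = 143/33 = 4.3333.
Chebyshev: Pr(|Ȳ − 18.7| ≥ 2.9) ≤ Var(Ȳ)/(2.9)² = 143/(33·2.9²) = 0.5153.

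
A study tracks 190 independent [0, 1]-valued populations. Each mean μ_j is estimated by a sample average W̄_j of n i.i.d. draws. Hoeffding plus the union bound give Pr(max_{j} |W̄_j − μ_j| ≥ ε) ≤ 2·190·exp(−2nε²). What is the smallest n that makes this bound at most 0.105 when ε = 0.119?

Need 2·190·exp(−2nε²) ≤ 0.105, i.e. exp(−2nε²) ≤ 0.105/380.
So 2nε² ≥ ln(380/0.105) = 8.193966.
Hence n ≥ 8.193966/(2·0.119²) = 289.315.
The smallest integer n is 290.

290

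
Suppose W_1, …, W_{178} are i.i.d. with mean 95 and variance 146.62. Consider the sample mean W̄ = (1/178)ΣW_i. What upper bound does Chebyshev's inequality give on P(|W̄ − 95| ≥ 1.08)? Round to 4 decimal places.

0.7062

Var(W̄) = Var(W_i)/n = 146.62/178 = 0.82371.
Chebyshev: P(|W̄ − 95| ≥ 1.08) ≤ Var(W̄)/(1.08)² = 146.62/(178·1.08²) = 0.7062.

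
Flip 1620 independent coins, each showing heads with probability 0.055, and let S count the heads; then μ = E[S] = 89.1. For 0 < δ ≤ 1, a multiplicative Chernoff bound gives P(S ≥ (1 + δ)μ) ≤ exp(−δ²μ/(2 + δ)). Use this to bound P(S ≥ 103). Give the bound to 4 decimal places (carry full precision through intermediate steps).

Write 103 = (1 + δ)μ, so δ = 103/89.1 − 1 = 0.1560045…
Then the exponent is δ²μ/(2 + δ) = (103 − μ)² / (μ·(2 + δ)) = 1.005778.
Bound = exp(−1.005778) = 0.36576.

0.3658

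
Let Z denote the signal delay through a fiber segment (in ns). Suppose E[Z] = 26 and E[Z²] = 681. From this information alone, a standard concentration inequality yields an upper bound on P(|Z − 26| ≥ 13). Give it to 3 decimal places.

The first two moments determine the variance, so Chebyshev's inequality is the sharpest standard bound available.
Var(Z) = E[Z²] − (E[Z])² = 681 − 676 = 5.
Chebyshev's inequality: P(|Z − μ| ≥ t) ≤ Var(Z)/t² = 5/169 = 0.0296.

0.030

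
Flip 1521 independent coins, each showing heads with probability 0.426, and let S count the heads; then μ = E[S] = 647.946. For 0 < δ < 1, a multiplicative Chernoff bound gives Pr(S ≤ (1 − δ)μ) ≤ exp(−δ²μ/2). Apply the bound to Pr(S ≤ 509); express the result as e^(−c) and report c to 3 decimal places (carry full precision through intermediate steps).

14.898

Write 509 = (1 − δ)μ, so δ = 1 − 509/647.946 = 0.2144407…
Then the exponent is δ²μ/2 = (μ − 509)²/(2μ) = 14.897839.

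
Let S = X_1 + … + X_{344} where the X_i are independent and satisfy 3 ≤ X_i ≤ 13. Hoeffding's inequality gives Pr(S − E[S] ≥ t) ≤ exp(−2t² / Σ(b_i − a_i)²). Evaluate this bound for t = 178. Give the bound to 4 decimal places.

Σ(b_i − a_i)² = 344·(10)² = 34400.
Exponent = 2·178²/34400 = 1.8421.
Bound = exp(−1.8421) = 0.15849.

0.1585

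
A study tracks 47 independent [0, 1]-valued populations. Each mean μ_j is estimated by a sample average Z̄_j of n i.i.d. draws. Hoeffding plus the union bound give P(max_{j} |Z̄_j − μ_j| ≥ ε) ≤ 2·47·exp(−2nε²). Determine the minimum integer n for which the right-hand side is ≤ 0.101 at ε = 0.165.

Need 2·47·exp(−2nε²) ≤ 0.101, i.e. exp(−2nε²) ≤ 0.101/94.
So 2nε² ≥ ln(94/0.101) = 6.835930.
Hence n ≥ 6.835930/(2·0.165²) = 125.545.
The smallest integer n is 126.

126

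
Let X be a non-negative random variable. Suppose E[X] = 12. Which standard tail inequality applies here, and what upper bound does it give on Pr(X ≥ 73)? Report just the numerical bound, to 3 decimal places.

0.164

Only the mean of a non-negative variable is known, so Markov's inequality is the applicable tail bound.
Markov's inequality: for a non-negative random variable, Pr(X ≥ a) ≤ E[X]/a.
Here E[X] = 12 and a = 73, so the bound is 12/73 = 0.1644.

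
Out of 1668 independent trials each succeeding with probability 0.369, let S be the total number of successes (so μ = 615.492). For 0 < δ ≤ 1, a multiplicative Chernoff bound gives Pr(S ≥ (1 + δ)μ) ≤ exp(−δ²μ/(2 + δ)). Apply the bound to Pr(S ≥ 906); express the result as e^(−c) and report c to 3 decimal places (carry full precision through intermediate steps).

55.469

Write 906 = (1 + δ)μ, so δ = 906/615.492 − 1 = 0.4719931…
Then the exponent is δ²μ/(2 + δ) = (906 − μ)² / (μ·(2 + δ)) = 55.468513.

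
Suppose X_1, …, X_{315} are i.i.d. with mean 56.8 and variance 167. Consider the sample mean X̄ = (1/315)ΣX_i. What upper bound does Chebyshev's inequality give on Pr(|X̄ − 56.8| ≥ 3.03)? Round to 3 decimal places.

0.058

Var(X̄) = Var(X_i)/n = 167/315 = 0.53016.
Chebyshev: Pr(|X̄ − 56.8| ≥ 3.03) ≤ Var(X̄)/(3.03)² = 167/(315·3.03²) = 0.0577.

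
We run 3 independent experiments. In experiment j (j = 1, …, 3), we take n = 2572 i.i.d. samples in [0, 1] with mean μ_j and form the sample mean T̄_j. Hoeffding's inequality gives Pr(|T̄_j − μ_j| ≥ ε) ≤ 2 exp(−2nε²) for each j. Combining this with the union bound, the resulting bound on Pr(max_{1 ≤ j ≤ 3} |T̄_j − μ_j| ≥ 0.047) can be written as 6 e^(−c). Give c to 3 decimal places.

Union bound over the 3 events: Pr(max_{1 ≤ j ≤ 3} |T̄_j − μ_j| ≥ 0.047) ≤ 3·2·exp(−2nε²) = 6 exp(−2·2572·0.047²).
So c = 2·2572·0.047² = 11.3631.

11.363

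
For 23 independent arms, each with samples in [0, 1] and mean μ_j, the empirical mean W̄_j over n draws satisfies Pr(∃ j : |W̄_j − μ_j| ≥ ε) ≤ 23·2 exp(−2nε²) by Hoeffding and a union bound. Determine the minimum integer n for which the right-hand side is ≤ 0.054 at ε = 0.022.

6971

Need 2·23·exp(−2nε²) ≤ 0.054, i.e. exp(−2nε²) ≤ 0.054/46.
So 2nε² ≥ ln(46/0.054) = 6.747413.
Hence n ≥ 6.747413/(2·0.022²) = 6970.468.
The smallest integer n is 6971.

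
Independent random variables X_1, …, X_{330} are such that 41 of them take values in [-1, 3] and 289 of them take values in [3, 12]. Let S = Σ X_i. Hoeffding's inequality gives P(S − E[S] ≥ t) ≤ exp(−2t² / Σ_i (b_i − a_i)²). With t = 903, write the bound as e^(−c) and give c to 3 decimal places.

67.767

Σ(b_i − a_i)² = 41·4² + 289·9² = 24065.
c = 2t² / 24065 = 2·903² / 24065 = 67.7672.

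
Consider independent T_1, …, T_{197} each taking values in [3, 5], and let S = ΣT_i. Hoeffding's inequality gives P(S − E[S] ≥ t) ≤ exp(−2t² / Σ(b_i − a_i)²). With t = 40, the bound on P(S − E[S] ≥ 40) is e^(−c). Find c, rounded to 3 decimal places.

4.061

Σ(b_i − a_i)² = 197·(2)² = 788.
c = 2t²/788 = 2·40²/788 = 4.0609.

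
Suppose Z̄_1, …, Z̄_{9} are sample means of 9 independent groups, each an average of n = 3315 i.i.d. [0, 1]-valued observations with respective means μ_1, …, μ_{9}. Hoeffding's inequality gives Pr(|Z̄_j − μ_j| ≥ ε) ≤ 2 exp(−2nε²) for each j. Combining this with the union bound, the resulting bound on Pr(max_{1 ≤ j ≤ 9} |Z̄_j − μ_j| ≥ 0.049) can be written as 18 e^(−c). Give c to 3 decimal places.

15.919

Union bound over the 9 events: Pr(max_{1 ≤ j ≤ 9} |Z̄_j − μ_j| ≥ 0.049) ≤ 9·2·exp(−2nε²) = 18 exp(−2·3315·0.049²).
So c = 2·3315·0.049² = 15.9186.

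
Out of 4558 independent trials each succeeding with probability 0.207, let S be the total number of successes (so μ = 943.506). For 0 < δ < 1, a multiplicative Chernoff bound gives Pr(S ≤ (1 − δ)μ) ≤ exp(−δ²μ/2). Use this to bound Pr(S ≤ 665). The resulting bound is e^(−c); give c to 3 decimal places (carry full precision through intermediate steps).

Write 665 = (1 − δ)μ, so δ = 1 − 665/943.506 = 0.295182…
Then the exponent is δ²μ/2 = (μ − 665)²/(2μ) = 41.104981.

41.105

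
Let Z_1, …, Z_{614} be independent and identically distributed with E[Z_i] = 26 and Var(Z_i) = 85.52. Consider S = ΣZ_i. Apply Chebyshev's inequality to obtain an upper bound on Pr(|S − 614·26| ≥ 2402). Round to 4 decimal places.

Var(S) = n·Var(Z_i) = 614·85.52 = 52509.28.
Chebyshev: Pr(|S − 614·26| ≥ 2402) ≤ Var(S)/2402² = 52509.28/5769604 = 0.0091.

0.0091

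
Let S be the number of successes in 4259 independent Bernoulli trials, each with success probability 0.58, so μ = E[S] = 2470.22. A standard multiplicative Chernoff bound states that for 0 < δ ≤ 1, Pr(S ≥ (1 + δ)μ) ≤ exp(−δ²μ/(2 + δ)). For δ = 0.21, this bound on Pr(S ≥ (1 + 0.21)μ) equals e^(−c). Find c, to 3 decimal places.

49.293

c = δ²μ/(2 + δ) = 0.21²·2470.22/(2 + 0.21) = 49.2926.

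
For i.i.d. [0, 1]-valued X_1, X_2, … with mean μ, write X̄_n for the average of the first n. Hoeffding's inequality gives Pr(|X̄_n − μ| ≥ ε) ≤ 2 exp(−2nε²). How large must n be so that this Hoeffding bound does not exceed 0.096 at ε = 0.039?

999

Require 2·exp(−2nε²) ≤ 0.096, i.e. 2nε² ≥ ln(2/0.096) = 3.036554.
So n ≥ 3.036554 / (2·0.039²) = 998.210.
The smallest integer n is 999.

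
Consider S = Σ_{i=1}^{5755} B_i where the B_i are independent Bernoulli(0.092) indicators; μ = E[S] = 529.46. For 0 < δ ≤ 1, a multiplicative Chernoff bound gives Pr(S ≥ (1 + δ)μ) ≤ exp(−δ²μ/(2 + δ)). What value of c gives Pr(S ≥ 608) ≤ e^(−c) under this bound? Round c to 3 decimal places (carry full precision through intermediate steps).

Write 608 = (1 + δ)μ, so δ = 608/529.46 − 1 = 0.1483398…
Then the exponent is δ²μ/(2 + δ) = (608 − μ)² / (μ·(2 + δ)) = 5.423076.

5.423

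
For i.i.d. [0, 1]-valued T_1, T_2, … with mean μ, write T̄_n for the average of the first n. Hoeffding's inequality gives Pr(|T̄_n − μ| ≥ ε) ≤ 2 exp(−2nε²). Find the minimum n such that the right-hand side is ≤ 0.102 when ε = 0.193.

Require 2·exp(−2nε²) ≤ 0.102, i.e. 2nε² ≥ ln(2/0.102) = 2.975930.
So n ≥ 2.975930 / (2·0.193²) = 39.946.
The smallest integer n is 40.

40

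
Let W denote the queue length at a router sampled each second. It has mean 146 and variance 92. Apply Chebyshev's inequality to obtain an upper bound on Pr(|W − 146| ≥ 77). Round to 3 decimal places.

0.016

Chebyshev: Pr(|W − μ| ≥ t) ≤ Var(W)/t².
Bound = 92 / 5929 = 0.0155.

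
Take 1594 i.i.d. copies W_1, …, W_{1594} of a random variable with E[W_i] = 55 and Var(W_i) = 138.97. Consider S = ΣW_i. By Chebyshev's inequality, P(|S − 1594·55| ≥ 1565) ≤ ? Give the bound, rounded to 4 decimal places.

0.0904

Var(S) = n·Var(W_i) = 1594·138.97 = 221518.18.
Chebyshev: P(|S − 1594·55| ≥ 1565) ≤ Var(S)/1565² = 221518.18/2449225 = 0.0904.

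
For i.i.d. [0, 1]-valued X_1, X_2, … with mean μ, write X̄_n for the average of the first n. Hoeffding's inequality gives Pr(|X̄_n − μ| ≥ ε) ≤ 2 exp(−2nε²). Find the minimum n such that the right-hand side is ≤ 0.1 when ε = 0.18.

Require 2·exp(−2nε²) ≤ 0.1, i.e. 2nε² ≥ ln(2/0.1) = 2.995732.
So n ≥ 2.995732 / (2·0.18²) = 46.230.
The smallest integer n is 47.

47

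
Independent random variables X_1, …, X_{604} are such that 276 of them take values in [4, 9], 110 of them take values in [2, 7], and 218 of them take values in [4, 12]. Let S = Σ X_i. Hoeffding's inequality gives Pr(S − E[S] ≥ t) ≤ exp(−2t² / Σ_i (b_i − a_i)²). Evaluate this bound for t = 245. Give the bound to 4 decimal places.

0.0062

Σ(b_i − a_i)² = 276·5² + 110·5² + 218·8² = 23602.
Exponent = 2·245² / 23602 = 5.08643.
Bound = exp(−5.08643) = 0.00618.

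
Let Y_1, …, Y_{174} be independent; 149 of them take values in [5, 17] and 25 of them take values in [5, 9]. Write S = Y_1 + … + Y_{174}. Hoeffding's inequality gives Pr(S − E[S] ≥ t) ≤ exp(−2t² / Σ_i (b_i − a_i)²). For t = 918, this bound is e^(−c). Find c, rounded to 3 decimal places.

Σ(b_i − a_i)² = 149·12² + 25·4² = 21856.
c = 2t² / 21856 = 2·918² / 21856 = 77.1160.

77.116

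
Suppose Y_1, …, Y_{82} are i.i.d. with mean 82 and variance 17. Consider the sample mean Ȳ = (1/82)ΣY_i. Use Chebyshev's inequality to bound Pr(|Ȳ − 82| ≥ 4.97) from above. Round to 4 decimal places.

0.0084

Var(Ȳ) = Var(Y_i)/n = 17/82 = 0.20732.
Chebyshev: Pr(|Ȳ − 82| ≥ 4.97) ≤ Var(Ȳ)/(4.97)² = 17/(82·4.97²) = 0.0084.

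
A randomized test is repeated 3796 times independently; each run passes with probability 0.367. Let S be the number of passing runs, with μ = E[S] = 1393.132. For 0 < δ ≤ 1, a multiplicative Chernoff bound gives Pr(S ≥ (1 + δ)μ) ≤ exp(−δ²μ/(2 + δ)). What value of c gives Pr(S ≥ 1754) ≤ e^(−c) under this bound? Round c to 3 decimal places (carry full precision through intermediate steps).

Write 1754 = (1 + δ)μ, so δ = 1754/1393.132 − 1 = 0.2590336…
Then the exponent is δ²μ/(2 + δ) = (1754 − μ)² / (μ·(2 + δ)) = 41.379171.

41.379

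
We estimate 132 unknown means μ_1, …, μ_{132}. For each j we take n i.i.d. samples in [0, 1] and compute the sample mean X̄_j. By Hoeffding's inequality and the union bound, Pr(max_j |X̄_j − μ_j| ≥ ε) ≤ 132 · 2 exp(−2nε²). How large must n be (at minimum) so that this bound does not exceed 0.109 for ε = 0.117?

285

Need 2·132·exp(−2nε²) ≤ 0.109, i.e. exp(−2nε²) ≤ 0.109/264.
So 2nε² ≥ ln(264/0.109) = 7.792356.
Hence n ≥ 7.792356/(2·0.117²) = 284.621.
The smallest integer n is 285.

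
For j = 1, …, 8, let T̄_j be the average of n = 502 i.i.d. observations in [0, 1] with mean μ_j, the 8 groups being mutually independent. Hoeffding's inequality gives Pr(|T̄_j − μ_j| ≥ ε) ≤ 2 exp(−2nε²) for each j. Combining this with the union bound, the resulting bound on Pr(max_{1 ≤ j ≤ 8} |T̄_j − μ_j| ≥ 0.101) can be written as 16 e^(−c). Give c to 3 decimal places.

10.242

Union bound over the 8 events: Pr(max_{1 ≤ j ≤ 8} |T̄_j − μ_j| ≥ 0.101) ≤ 8·2·exp(−2nε²) = 16 exp(−2·502·0.101²).
So c = 2·502·0.101² = 10.2418.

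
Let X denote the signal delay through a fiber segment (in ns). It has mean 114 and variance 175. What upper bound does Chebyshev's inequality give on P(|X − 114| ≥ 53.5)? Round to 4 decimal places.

Chebyshev: P(|X − μ| ≥ t) ≤ Var(X)/t².
Bound = 175 / 2862.25 = 0.0611.

0.0611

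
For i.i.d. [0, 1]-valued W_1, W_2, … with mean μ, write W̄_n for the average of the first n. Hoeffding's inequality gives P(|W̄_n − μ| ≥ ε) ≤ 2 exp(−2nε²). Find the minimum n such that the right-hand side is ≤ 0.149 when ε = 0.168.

Require 2·exp(−2nε²) ≤ 0.149, i.e. 2nε² ≥ ln(2/0.149) = 2.596956.
So n ≥ 2.596956 / (2·0.168²) = 46.006.
The smallest integer n is 47.

47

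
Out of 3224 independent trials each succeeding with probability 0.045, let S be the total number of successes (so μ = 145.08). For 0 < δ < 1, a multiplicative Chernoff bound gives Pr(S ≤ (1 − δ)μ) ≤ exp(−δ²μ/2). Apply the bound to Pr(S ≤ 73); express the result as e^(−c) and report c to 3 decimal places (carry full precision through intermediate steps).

17.906

Write 73 = (1 − δ)μ, so δ = 1 − 73/145.08 = 0.4968293…
Then the exponent is δ²μ/2 = (μ − 73)²/(2μ) = 17.905729.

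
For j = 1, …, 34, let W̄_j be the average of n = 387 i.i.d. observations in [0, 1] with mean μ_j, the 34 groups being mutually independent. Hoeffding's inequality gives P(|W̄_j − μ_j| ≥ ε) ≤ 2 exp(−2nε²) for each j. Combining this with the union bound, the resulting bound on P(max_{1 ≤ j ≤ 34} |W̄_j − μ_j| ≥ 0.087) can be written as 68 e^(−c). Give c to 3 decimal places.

Union bound over the 34 events: P(max_{1 ≤ j ≤ 34} |W̄_j − μ_j| ≥ 0.087) ≤ 34·2·exp(−2nε²) = 68 exp(−2·387·0.087²).
So c = 2·387·0.087² = 5.8584.

5.858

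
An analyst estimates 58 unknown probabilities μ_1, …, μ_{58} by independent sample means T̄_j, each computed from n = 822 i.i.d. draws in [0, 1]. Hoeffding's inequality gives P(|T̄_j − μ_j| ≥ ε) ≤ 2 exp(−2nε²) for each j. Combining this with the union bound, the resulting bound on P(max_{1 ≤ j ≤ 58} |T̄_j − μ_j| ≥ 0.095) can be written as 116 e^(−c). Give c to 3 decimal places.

14.837

Union bound over the 58 events: P(max_{1 ≤ j ≤ 58} |T̄_j − μ_j| ≥ 0.095) ≤ 58·2·exp(−2nε²) = 116 exp(−2·822·0.095²).
So c = 2·822·0.095² = 14.8371.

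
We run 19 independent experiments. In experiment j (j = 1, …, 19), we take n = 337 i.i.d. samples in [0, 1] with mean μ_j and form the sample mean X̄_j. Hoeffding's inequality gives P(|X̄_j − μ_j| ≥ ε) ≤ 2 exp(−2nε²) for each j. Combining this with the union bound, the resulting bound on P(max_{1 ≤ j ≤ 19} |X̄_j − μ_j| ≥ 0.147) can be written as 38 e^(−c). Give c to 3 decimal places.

Union bound over the 19 events: P(max_{1 ≤ j ≤ 19} |X̄_j − μ_j| ≥ 0.147) ≤ 19·2·exp(−2nε²) = 38 exp(−2·337·0.147²).
So c = 2·337·0.147² = 14.5645.

14.564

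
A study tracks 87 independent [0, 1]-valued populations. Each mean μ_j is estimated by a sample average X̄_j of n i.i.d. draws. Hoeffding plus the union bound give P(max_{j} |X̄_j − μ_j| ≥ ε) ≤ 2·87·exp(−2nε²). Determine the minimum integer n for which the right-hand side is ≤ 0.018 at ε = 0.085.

Need 2·87·exp(−2nε²) ≤ 0.018, i.e. exp(−2nε²) ≤ 0.018/174.
So 2nε² ≥ ln(174/0.018) = 9.176439.
Hence n ≥ 9.176439/(2·0.085²) = 635.048.
The smallest integer n is 636.

636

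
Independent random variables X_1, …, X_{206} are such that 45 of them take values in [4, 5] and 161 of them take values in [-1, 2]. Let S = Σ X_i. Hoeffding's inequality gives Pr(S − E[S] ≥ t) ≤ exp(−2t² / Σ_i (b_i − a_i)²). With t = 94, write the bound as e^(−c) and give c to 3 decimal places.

11.829

Σ(b_i − a_i)² = 45·1² + 161·3² = 1494.
c = 2t² / 1494 = 2·94² / 1494 = 11.8286.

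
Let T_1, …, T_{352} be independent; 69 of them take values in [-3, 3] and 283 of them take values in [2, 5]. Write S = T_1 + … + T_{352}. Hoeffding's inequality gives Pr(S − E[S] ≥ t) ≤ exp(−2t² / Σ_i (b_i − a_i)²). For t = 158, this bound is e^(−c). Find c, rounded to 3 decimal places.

9.924

Σ(b_i − a_i)² = 69·6² + 283·3² = 5031.
c = 2t² / 5031 = 2·158² / 5031 = 9.9241.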